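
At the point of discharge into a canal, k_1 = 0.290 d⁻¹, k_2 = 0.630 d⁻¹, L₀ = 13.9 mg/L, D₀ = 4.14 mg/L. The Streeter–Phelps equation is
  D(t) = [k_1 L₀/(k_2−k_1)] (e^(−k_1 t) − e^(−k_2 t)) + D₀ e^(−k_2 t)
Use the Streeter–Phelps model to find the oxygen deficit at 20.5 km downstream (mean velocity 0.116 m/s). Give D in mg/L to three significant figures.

Travel time t = x/v = 20.5 km / (0.116 m/s) = 20500 m / 0.116 m/s = 176700 s = 2.045 d.
k_1 L₀/(k_2−k_1) = 0.290×13.9/(0.630−0.290) = 4.031/0.3400 = 11.86 mg/L.
e^(−k_1 t) = e^(−0.290×2.045) = 0.5526; e^(−k_2 t) = e^(−0.630×2.045) = 0.2757.
D = 11.86 × (0.5526 − 0.2757) + 4.14 × 0.2757 = 3.283 + 1.141 = 4.424 mg/L.

D ≈ 4.42 mg/L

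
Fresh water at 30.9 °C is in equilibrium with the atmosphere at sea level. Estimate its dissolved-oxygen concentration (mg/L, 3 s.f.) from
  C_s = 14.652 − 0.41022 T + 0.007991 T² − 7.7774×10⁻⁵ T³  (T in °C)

C_s = 14.652 − 0.41022×30.9 + 0.007991×30.9² − 7.7774×10⁻⁵×30.9³ = 7.311 mg/L.

C_s ≈ 7.31 mg/L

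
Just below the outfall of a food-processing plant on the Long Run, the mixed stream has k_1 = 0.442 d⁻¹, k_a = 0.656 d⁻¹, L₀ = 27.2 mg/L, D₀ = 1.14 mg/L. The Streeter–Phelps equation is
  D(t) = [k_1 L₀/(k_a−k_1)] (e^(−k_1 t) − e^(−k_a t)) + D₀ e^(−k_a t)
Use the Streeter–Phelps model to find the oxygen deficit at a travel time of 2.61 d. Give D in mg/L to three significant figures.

D ≈ 7.79 mg/L

k_1 L₀/(k_a−k_1) = 0.442×27.2/(0.656−0.442) = 12.02/0.2140 = 56.18 mg/L.
e^(−k_1 t) = e^(−0.442×2.610) = 0.3155; e^(−k_a t) = e^(−0.656×2.610) = 0.1805.
D = 56.18 × (0.3155 − 0.1805) + 1.14 × 0.1805 = 7.585 + 0.2057 = 7.791 mg/L.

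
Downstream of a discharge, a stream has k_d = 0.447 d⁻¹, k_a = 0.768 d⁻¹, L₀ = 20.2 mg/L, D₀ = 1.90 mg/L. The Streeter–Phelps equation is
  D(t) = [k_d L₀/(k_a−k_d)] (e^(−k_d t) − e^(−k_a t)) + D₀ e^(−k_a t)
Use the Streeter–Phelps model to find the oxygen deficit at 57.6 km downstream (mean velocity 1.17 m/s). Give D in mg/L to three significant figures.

D ≈ 4.87 mg/L

Travel time t = x/v = 57.6 km / (1.17 m/s) = 57600 m / 1.17 m/s = 49230 s = 0.5698 d.
k_d L₀/(k_a−k_d) = 0.447×20.2/(0.768−0.447) = 9.029/0.3210 = 28.13 mg/L.
e^(−k_d t) = e^(−0.447×0.5698) = 0.7751; e^(−k_a t) = e^(−0.768×0.5698) = 0.6456.
D = 28.13 × (0.7751 − 0.6456) + 1.90 × 0.6456 = 3.645 + 1.227 = 4.871 mg/L.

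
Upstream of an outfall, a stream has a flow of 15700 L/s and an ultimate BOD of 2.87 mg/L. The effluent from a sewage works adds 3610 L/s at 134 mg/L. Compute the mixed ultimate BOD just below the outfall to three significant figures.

Flow-weighted mixing: C = (Q_r C_r + Q_w C_w)/(Q_r + Q_w)
= (15700×2.87 + 3610×134)/(15700 + 3610) = 528800/19310 = 27.38 mg/L.

27.4 mg/L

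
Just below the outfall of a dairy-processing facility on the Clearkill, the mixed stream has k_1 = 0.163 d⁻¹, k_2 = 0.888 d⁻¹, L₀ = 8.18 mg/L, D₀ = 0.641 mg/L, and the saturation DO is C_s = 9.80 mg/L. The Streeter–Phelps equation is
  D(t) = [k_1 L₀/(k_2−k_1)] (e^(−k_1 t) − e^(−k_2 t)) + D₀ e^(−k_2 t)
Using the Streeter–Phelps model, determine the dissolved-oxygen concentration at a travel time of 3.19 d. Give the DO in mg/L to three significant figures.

DO ≈ 8.78 mg/L

k_1 L₀/(k_2−k_1) = 0.163×8.18/(0.888−0.163) = 1.333/0.7250 = 1.839 mg/L.
e^(−k_1 t) = e^(−0.163×3.190) = 0.5945; e^(−k_2 t) = e^(−0.888×3.190) = 0.05885.
D = 1.839 × (0.5945 − 0.05885) + 0.641 × 0.05885 = 0.9852 + 0.03772 = 1.023 mg/L.
DO = C_s − D = 9.80 − 1.023 = 8.777 mg/L.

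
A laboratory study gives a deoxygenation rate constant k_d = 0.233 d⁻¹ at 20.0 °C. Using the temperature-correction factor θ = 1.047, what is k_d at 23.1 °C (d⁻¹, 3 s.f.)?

k_d(T₂) = k_d(T₁) · θ^(T₂−T₁) = 0.233 × 1.047^(23.1−20.0)
= 0.233 × 1.047^3.10 = 0.233 × 1.153 = 0.2687 d⁻¹.

k_d ≈ 0.269 d⁻¹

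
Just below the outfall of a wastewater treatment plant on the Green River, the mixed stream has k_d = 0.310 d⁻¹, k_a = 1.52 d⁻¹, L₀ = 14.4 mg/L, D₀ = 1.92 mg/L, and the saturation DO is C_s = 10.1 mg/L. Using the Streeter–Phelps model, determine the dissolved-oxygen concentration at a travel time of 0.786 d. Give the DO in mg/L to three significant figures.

k_d L₀/(k_a−k_d) = 0.310×14.4/(1.52−0.310) = 4.464/1.210 = 3.689 mg/L.
e^(−k_d t) = e^(−0.310×0.7860) = 0.7838; e^(−k_a t) = e^(−1.52×0.7860) = 0.3028.
D = 3.689 × (0.7838 − 0.3028) + 1.92 × 0.3028 = 1.774 + 0.5814 = 2.356 mg/L.
DO = C_s − D = 10.1 − 2.356 = 7.744 mg/L.

DO ≈ 7.74 mg/L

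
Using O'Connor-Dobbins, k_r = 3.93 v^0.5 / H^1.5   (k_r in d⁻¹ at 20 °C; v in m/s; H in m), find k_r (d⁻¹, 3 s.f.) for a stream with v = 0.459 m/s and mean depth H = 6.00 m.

k_r ≈ 0.181 d⁻¹

k_r = 3.93 × 0.459^0.5 / 6.00^1.5 = 3.93 × 0.6775 / 14.70 = 0.1812 d⁻¹.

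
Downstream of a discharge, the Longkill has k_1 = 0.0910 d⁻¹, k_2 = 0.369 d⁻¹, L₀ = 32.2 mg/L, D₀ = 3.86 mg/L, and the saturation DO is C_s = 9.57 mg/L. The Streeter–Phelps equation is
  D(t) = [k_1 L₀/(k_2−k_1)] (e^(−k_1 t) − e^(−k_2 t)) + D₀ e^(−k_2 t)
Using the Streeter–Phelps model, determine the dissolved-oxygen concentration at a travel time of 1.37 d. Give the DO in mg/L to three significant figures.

DO ≈ 4.29 mg/L

k_1 L₀/(k_2−k_1) = 0.0910×32.2/(0.369−0.0910) = 2.930/0.2780 = 10.54 mg/L.
e^(−k_1 t) = e^(−0.0910×1.370) = 0.8828; e^(−k_2 t) = e^(−0.369×1.370) = 0.6032.
D = 10.54 × (0.8828 − 0.6032) + 3.86 × 0.6032 = 2.947 + 2.328 = 5.275 mg/L.
DO = C_s − D = 9.57 − 5.275 = 4.295 mg/L.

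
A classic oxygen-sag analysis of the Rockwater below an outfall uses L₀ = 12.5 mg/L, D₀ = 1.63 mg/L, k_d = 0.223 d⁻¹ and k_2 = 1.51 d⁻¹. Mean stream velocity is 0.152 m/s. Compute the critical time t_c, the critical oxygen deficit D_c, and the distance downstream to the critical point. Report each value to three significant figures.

t_c = [1/(k_2−k_d)] ln[(k_2/k_d)(1 − D₀(k_2−k_d)/(k_d L₀))]
= [1/(1.51−0.223)] ln[(1.51/0.223)(1 − 1.63×1.287/(0.223×12.5))]
= (1/1.287) ln[6.771 × 0.2474] = 0.7770 × ln(1.675) = 0.7770 × 0.5160 = 0.4010 d.
D_c = (k_d/k_2) L₀ e^(−k_d t_c) = (0.223/1.51) × 12.5 × e^(−0.223×0.4010) = 0.1477 × 12.5 × 0.9145 = 1.688 mg/L.
x_c = v t_c = 0.152 m/s × 0.4010 d × 86400 s/d = 5266 m ≈ 5.27 km.

t_c ≈ 0.401 d; D_c ≈ 1.69 mg/L; x_c ≈ 5.27 km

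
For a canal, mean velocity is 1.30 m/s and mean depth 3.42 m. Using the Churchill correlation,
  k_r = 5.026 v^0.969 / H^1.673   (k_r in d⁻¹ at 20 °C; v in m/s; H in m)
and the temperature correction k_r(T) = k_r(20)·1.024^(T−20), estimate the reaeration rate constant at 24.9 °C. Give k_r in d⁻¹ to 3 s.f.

k_r(20) = 5.026 × 1.30^0.969 / 3.42^1.673 = 5.026 × 1.289 / 7.824 = 0.8283 d⁻¹.
k_r(24.9) = 0.8283 × 1.024^(24.9−20) = 0.8283 × 1.123 = 0.9304 d⁻¹.

k_r ≈ 0.930 d⁻¹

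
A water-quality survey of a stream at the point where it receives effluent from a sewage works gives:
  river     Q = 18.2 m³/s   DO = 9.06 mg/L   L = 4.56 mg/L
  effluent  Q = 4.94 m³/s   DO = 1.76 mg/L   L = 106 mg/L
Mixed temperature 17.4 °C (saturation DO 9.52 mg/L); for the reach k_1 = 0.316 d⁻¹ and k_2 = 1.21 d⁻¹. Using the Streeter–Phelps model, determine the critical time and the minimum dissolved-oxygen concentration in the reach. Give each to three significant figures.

Mixed DO = (18.2×9.06 + 4.94×1.76)/(18.2+4.94) = 173.6/23.14 = 7.502 mg/L.
Mixed L₀ = (18.2×4.56 + 4.94×106)/(23.14) = 606.6/23.14 = 26.22 mg/L.
Initial deficit D₀ = C_s − DO₀ = 9.52 − 7.502 = 2.018 mg/L.
t_c = (1/0.8940) ln[(1.21/0.316)(1 − 2.018×0.8940/(0.316×26.22))] = 1.119 × ln(2.995) = 1.227 d.
D_c = (0.316/1.21) × 26.22 × e^(−0.316×1.227) = 0.2612 × 26.22 × 0.6786 = 4.646 mg/L.
Minimum DO = 9.52 − 4.646 = 4.874 mg/L.

t_c ≈ 1.23 d; minimum DO ≈ 4.87 mg/L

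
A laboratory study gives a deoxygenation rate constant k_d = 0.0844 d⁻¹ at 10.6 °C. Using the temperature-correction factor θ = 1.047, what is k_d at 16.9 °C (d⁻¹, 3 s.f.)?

k_d(T₂) = k_d(T₁) · θ^(T₂−T₁) = 0.0844 × 1.047^(16.9−10.6)
= 0.0844 × 1.047^6.30 = 0.0844 × 1.336 = 0.1127 d⁻¹.

k_d ≈ 0.113 d⁻¹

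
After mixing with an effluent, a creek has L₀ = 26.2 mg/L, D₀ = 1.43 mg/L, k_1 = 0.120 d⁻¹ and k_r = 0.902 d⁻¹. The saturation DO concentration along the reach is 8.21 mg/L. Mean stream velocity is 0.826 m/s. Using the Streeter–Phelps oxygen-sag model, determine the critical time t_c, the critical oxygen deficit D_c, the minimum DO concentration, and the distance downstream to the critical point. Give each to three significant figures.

t_c ≈ 2.02 d; D_c ≈ 2.74 mg/L; min DO ≈ 5.47 mg/L; x_c ≈ 144 km

At the critical point dD/dt = 0, so k_1 L₀ e^(−k_1 t) = k_r D. Substituting D(t) from the Streeter–Phelps equation and solving for t gives
t_c = ln[(k_r/k_1)(1 − D₀(k_r−k_1)/(k_1 L₀))] / (k_r−k_1).
Here k_r−k_1 = 0.7820 d⁻¹ and 1 − D₀(k_r−k_1)/(k_1 L₀) = 1 − 1.43×0.7820/(0.120×26.2) = 0.6443, so
t_c = ln(7.517 × 0.6443) / 0.7820 = 1.578 / 0.7820 = 2.017 d.
D_c = (k_1/k_r) L₀ e^(−k_1 t_c) = (0.120/0.902) × 26.2 × e^(−0.120×2.017) = 0.1330 × 26.2 × 0.7850 = 2.736 mg/L.
Minimum DO = C_s − D_c = 8.21 − 2.736 = 5.474 mg/L.
x_c = v t_c = 0.826 m/s × 2.017 d × 86400 s/d = 144000 m ≈ 144 km.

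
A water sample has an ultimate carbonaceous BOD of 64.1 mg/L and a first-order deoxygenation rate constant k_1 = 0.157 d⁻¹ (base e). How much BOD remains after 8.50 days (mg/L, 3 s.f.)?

L_t = L₀ e^(−k_1 t) = 64.1 × e^(−0.157×8.50) = 64.1 × 0.2633 = 16.88 mg/L.

L ≈ 16.9 mg/L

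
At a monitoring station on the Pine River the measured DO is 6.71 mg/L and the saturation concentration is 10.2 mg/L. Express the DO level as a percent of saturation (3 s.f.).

% saturation = C/C_s × 100 = 6.71/10.2 × 100 = 65.8 %.

65.8 % saturation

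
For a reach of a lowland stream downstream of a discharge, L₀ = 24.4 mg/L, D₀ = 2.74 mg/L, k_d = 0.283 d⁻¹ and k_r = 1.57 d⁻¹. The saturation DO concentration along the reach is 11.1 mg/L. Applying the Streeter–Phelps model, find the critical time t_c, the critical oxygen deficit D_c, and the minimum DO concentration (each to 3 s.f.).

t_c = [1/(k_r−k_d)] ln[(k_r/k_d)(1 − D₀(k_r−k_d)/(k_d L₀))]
= [1/(1.57−0.283)] ln[(1.57/0.283)(1 − 2.74×1.287/(0.283×24.4))]
= (1/1.287) ln[5.548 × 0.4893] = 0.7770 × ln(2.715) = 0.7770 × 0.9986 = 0.7759 d.
D_c = (k_d/k_r) L₀ e^(−k_d t_c) = (0.283/1.57) × 24.4 × e^(−0.283×0.7759) = 0.1803 × 24.4 × 0.8028 = 3.531 mg/L.
Minimum DO = C_s − D_c = 11.1 − 3.531 = 7.569 mg/L.

t_c ≈ 0.776 d; D_c ≈ 3.53 mg/L; min DO ≈ 7.57 mg/L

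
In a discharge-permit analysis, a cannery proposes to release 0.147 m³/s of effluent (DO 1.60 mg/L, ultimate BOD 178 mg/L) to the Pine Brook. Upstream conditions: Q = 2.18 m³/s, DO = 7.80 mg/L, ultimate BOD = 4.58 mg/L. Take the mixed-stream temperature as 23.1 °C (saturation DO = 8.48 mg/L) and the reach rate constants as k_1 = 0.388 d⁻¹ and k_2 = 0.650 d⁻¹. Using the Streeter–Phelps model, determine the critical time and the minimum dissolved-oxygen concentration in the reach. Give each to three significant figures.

t_c ≈ 1.79 d; minimum DO ≈ 3.84 mg/L

Mixed DO = (2.18×7.80 + 0.147×1.60)/(2.18+0.147) = 17.24/2.327 = 7.408 mg/L.
Mixed L₀ = (2.18×4.58 + 0.147×178)/(2.327) = 36.15/2.327 = 15.54 mg/L.
Initial deficit D₀ = C_s − DO₀ = 8.48 − 7.408 = 1.072 mg/L.
t_c = (1/0.2620) ln[(0.650/0.388)(1 − 1.072×0.2620/(0.388×15.54))] = 3.817 × ln(1.597) = 1.787 d.
D_c = (0.388/0.650) × 15.54 × e^(−0.388×1.787) = 0.5969 × 15.54 × 0.4998 = 4.635 mg/L.
Minimum DO = 8.48 − 4.635 = 3.845 mg/L.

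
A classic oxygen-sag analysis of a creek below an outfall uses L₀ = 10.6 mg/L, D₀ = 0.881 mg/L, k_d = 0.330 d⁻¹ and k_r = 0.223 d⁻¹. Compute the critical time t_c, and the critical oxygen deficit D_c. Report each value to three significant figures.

At the critical point dD/dt = 0, so k_d L₀ e^(−k_d t) = k_r D. Substituting D(t) from the Streeter–Phelps equation and solving for t gives
t_c = ln[(k_r/k_d)(1 − D₀(k_r−k_d)/(k_d L₀))] / (k_r−k_d).
Here k_r−k_d = -0.1070 d⁻¹ and 1 − D₀(k_r−k_d)/(k_d L₀) = 1 − 0.881×-0.1070/(0.330×10.6) = 1.027, so
t_c = ln(0.6758 × 1.027) / -0.1070 = -0.3653 / -0.1070 = 3.414 d.
L(t_c) = L₀ e^(−k_d t_c) = 10.6 × 0.3241 = 3.435 mg/L, and at the critical point k_r D_c = k_d L, so D_c = (0.330/0.223) × 3.435 = 5.084 mg/L.

t_c ≈ 3.41 d; D_c ≈ 5.08 mg/L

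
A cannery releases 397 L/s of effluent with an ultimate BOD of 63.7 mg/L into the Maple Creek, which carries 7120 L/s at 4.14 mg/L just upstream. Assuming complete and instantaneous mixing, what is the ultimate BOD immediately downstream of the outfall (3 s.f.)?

7.29 mg/L

Flow-weighted mixing: C = (Q_r C_r + Q_w C_w)/(Q_r + Q_w)
= (7120×4.14 + 397×63.7)/(7120 + 397) = 54770/7517 = 7.286 mg/L.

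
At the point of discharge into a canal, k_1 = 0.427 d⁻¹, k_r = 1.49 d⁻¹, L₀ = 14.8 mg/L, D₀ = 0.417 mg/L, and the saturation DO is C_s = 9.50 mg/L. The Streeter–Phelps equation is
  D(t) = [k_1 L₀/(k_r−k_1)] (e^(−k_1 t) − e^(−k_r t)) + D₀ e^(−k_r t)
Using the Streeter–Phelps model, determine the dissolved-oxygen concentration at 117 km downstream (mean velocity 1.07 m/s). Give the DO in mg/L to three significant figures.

DO ≈ 6.88 mg/L

Travel time t = x/v = 117 km / (1.07 m/s) = 117000 m / 1.07 m/s = 109300 s = 1.266 d.
k_1 L₀/(k_r−k_1) = 0.427×14.8/(1.49−0.427) = 6.320/1.063 = 5.945 mg/L.
e^(−k_1 t) = e^(−0.427×1.266) = 0.5825; e^(−k_r t) = e^(−1.49×1.266) = 0.1517.
D = 5.945 × (0.5825 − 0.1517) + 0.417 × 0.1517 = 2.561 + 0.06327 = 2.624 mg/L.
DO = C_s − D = 9.50 − 2.624 = 6.876 mg/L.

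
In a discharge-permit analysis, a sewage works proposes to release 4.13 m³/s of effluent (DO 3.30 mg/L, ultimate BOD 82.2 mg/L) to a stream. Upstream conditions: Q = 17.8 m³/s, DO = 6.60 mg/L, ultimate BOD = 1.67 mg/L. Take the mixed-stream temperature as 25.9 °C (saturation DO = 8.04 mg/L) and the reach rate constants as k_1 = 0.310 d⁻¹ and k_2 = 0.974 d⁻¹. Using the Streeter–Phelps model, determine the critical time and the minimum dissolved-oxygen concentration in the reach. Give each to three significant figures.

Mixed DO = (17.8×6.60 + 4.13×3.30)/(17.8+4.13) = 131.1/21.93 = 5.979 mg/L.
Mixed L₀ = (17.8×1.67 + 4.13×82.2)/(21.93) = 369.2/21.93 = 16.84 mg/L.
Initial deficit D₀ = C_s − DO₀ = 8.04 − 5.979 = 2.061 mg/L.
t_c = (1/0.6640) ln[(0.974/0.310)(1 − 2.061×0.6640/(0.310×16.84))] = 1.506 × ln(2.318) = 1.266 d.
D_c = (0.310/0.974) × 16.84 × e^(−0.310×1.266) = 0.3183 × 16.84 × 0.6754 = 3.619 mg/L.
Minimum DO = 8.04 − 3.619 = 4.421 mg/L.

t_c ≈ 1.27 d; minimum DO ≈ 4.42 mg/L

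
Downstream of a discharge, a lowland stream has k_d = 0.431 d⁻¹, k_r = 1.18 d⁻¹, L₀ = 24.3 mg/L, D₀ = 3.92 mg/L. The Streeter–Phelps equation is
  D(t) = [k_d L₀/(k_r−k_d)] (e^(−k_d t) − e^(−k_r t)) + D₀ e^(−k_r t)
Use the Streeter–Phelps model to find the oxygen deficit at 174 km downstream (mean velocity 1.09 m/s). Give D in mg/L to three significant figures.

D ≈ 5.17 mg/L

Travel time t = x/v = 174 km / (1.09 m/s) = 174000 m / 1.09 m/s = 159600 s = 1.848 d.
k_d L₀/(k_r−k_d) = 0.431×24.3/(1.18−0.431) = 10.47/0.7490 = 13.98 mg/L.
e^(−k_d t) = e^(−0.431×1.848) = 0.4510; e^(−k_r t) = e^(−1.18×1.848) = 0.1130.
D = 13.98 × (0.4510 − 0.1130) + 3.92 × 0.1130 = 4.726 + 0.4430 = 5.169 mg/L.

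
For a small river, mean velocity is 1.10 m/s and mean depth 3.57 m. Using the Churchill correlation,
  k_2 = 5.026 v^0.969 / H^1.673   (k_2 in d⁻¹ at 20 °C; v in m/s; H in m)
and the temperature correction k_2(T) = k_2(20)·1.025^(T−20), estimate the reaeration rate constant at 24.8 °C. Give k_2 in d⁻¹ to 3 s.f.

k_2 ≈ 0.738 d⁻¹

k_2(20) = 5.026 × 1.10^0.969 / 3.57^1.673 = 5.026 × 1.097 / 8.406 = 0.6557 d⁻¹.
k_2(24.8) = 0.6557 × 1.025^(24.8−20) = 0.6557 × 1.126 = 0.7382 d⁻¹.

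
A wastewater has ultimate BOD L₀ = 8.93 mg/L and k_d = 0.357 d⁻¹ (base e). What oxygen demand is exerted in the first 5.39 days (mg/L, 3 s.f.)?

y_t = L₀(1 − e^(−k_d t)) = 8.93 × (1 − e^(−0.357×5.39))
= 8.93 × (1 − 0.1460) = 8.93 × 0.8540 = 7.626 mg/L.

y ≈ 7.63 mg/L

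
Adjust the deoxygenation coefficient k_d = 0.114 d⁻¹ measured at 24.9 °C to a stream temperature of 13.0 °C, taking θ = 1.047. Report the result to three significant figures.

k_d ≈ 0.0660 d⁻¹

k_d(T₂) = k_d(T₁) · θ^(T₂−T₁) = 0.114 × 1.047^(13.0−24.9)
= 0.114 × 1.047^-11.9 = 0.114 × 0.5789 = 0.06600 d⁻¹.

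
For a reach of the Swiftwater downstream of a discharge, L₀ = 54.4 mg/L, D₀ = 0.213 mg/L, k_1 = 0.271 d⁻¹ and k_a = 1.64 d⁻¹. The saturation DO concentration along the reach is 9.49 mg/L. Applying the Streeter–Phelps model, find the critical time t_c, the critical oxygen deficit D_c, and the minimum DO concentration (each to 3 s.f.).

t_c ≈ 1.30 d; D_c ≈ 6.32 mg/L; min DO ≈ 3.17 mg/L

With k_a/k_1 = 6.052 and 1 − D₀(k_a−k_1)/(k_1 L₀) = 0.9802,
t_c = ln(6.052 × 0.9802) / (1.64 − 0.271) = ln(5.932) / 1.369 = 1.780/1.369 = 1.300 d.
L(t_c) = L₀ e^(−k_1 t_c) = 54.4 × 0.7030 = 38.24 mg/L, and at the critical point k_a D_c = k_1 L, so D_c = (0.271/1.64) × 38.24 = 6.319 mg/L.
Minimum DO = C_s − D_c = 9.49 − 6.319 = 3.171 mg/L.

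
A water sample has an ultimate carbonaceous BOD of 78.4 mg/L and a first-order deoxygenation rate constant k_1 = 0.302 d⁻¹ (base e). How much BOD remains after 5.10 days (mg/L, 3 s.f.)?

L ≈ 16.8 mg/L

L_t = L₀ e^(−k_1 t) = 78.4 × e^(−0.302×5.10) = 78.4 × 0.2143 = 16.80 mg/L.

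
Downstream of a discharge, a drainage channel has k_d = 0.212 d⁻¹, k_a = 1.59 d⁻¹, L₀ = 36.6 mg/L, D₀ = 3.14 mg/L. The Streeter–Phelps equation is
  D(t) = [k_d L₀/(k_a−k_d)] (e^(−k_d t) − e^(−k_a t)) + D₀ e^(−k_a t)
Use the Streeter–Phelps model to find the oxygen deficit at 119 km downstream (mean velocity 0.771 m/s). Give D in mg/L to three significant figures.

D ≈ 3.71 mg/L

Travel time t = x/v = 119 km / (0.771 m/s) = 119000 m / 0.771 m/s = 154300 s = 1.786 d.
k_d L₀/(k_a−k_d) = 0.212×36.6/(1.59−0.212) = 7.759/1.378 = 5.631 mg/L.
e^(−k_d t) = e^(−0.212×1.786) = 0.6847; e^(−k_a t) = e^(−1.59×1.786) = 0.05840.
D = 5.631 × (0.6847 − 0.05840) + 3.14 × 0.05840 = 3.527 + 0.1834 = 3.710 mg/L.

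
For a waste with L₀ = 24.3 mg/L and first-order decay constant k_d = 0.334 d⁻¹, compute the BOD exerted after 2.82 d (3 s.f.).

y_t = L₀(1 − e^(−k_d t)) = 24.3 × (1 − e^(−0.334×2.82))
= 24.3 × (1 − 0.3899) = 24.3 × 0.6101 = 14.83 mg/L.

y ≈ 14.8 mg/L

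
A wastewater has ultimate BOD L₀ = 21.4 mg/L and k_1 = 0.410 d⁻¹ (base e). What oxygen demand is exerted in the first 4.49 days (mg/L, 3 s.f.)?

y_t = L₀(1 − e^(−k_1 t)) = 21.4 × (1 − e^(−0.410×4.49))
= 21.4 × (1 − 0.1587) = 21.4 × 0.8413 = 18.00 mg/L.

y ≈ 18.0 mg/L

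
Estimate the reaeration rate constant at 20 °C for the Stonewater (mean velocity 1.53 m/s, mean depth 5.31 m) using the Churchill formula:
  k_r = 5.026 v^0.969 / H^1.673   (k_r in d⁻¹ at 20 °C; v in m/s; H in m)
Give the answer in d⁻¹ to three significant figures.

k_r ≈ 0.465 d⁻¹

k_r = 5.026 × 1.53^0.969 / 5.31^1.673 = 5.026 × 1.510 / 16.33 = 0.4646 d⁻¹.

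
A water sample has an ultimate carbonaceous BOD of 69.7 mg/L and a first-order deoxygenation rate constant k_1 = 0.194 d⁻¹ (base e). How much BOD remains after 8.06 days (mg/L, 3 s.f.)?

L ≈ 14.6 mg/L

L_t = L₀ e^(−k_1 t) = 69.7 × e^(−0.194×8.06) = 69.7 × 0.2094 = 14.59 mg/L.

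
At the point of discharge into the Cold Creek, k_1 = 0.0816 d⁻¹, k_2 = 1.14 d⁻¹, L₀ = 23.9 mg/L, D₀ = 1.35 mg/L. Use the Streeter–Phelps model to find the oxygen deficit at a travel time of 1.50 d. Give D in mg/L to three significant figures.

k_1 L₀/(k_2−k_1) = 0.0816×23.9/(1.14−0.0816) = 1.950/1.058 = 1.843 mg/L.
e^(−k_1 t) = e^(−0.0816×1.500) = 0.8848; e^(−k_2 t) = e^(−1.14×1.500) = 0.1809.
D = 1.843 × (0.8848 − 0.1809) + 1.35 × 0.1809 = 1.297 + 0.2442 = 1.541 mg/L.

D ≈ 1.54 mg/L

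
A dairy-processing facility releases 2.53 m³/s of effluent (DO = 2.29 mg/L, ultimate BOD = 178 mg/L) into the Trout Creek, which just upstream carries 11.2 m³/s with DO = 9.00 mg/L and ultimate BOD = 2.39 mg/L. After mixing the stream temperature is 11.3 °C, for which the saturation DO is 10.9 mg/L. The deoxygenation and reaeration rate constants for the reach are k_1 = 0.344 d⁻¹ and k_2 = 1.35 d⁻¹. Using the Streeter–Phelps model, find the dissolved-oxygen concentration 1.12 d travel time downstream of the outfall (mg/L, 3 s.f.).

DO ≈ 4.75 mg/L

Mixed DO = (11.2×9.00 + 2.53×2.29)/(11.2+2.53) = 106.6/13.73 = 7.764 mg/L.
Mixed L₀ = (11.2×2.39 + 2.53×178)/(13.73) = 477.1/13.73 = 34.75 mg/L.
Initial deficit D₀ = C_s − DO₀ = 10.9 − 7.764 = 3.136 mg/L.
D(1.12) = [0.344×34.75/(1.35−0.344)](e^(−0.344×1.12) − e^(−1.35×1.12)) + 3.136 e^(−1.35×1.12)
= 11.88 × (0.6803 − 0.2205) + 3.136 × 0.2205 = 6.155 mg/L.
DO = 10.9 − 6.155 = 4.745 mg/L.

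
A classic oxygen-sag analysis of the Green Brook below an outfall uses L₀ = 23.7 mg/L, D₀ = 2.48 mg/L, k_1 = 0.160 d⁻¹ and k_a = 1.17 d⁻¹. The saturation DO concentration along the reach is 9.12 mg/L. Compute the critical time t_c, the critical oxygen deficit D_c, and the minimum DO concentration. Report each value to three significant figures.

t_c ≈ 0.900 d; D_c ≈ 2.81 mg/L; min DO ≈ 6.31 mg/L

At the critical point dD/dt = 0, so k_1 L₀ e^(−k_1 t) = k_a D. Substituting D(t) from the Streeter–Phelps equation and solving for t gives
t_c = ln[(k_a/k_1)(1 − D₀(k_a−k_1)/(k_1 L₀))] / (k_a−k_1).
Here k_a−k_1 = 1.010 d⁻¹ and 1 − D₀(k_a−k_1)/(k_1 L₀) = 1 − 2.48×1.010/(0.160×23.7) = 0.3395, so
t_c = ln(7.312 × 0.3395) / 1.010 = 0.9092 / 1.010 = 0.9002 d.
D_c = (k_1/k_a) L₀ e^(−k_1 t_c) = (0.160/1.17) × 23.7 × e^(−0.160×0.9002) = 0.1368 × 23.7 × 0.8659 = 2.806 mg/L.
Minimum DO = C_s − D_c = 9.12 − 2.806 = 6.314 mg/L.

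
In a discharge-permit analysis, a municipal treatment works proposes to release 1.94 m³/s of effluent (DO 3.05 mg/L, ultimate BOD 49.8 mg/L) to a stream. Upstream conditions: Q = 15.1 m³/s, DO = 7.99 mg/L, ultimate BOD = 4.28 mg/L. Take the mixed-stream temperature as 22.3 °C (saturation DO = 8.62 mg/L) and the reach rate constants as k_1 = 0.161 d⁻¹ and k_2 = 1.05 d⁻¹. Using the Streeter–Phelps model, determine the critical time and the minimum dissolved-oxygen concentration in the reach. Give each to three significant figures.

t_c ≈ 0.771 d; minimum DO ≈ 7.34 mg/L

Mixed DO = (15.1×7.99 + 1.94×3.05)/(15.1+1.94) = 126.6/17.04 = 7.428 mg/L.
Mixed L₀ = (15.1×4.28 + 1.94×49.8)/(17.04) = 161.2/17.04 = 9.462 mg/L.
Initial deficit D₀ = C_s − DO₀ = 8.62 − 7.428 = 1.192 mg/L.
t_c = (1/0.8890) ln[(1.05/0.161)(1 − 1.192×0.8890/(0.161×9.462))] = 1.125 × ln(1.984) = 0.7705 d.
D_c = (0.161/1.05) × 9.462 × e^(−0.161×0.7705) = 0.1533 × 9.462 × 0.8833 = 1.282 mg/L.
Minimum DO = 8.62 − 1.282 = 7.338 mg/L.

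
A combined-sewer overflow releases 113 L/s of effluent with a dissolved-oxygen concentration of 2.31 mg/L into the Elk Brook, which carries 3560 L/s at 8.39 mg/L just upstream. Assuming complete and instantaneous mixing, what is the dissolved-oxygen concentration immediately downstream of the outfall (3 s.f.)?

8.20 mg/L

Flow-weighted mixing: C = (Q_r C_r + Q_w C_w)/(Q_r + Q_w)
= (3560×8.39 + 113×2.31)/(3560 + 113) = 30130/3673 = 8.203 mg/L.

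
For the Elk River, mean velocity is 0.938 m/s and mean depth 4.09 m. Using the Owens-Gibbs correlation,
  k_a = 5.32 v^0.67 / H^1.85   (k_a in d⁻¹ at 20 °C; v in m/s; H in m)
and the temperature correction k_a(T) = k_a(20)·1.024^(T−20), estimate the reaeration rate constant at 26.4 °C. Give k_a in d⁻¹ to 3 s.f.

k_a(20) = 5.32 × 0.938^0.67 / 4.09^1.85 = 5.32 × 0.9580 / 13.54 = 0.3764 d⁻¹.
k_a(26.4) = 0.3764 × 1.024^(26.4−20) = 0.3764 × 1.164 = 0.4380 d⁻¹.

k_a ≈ 0.438 d⁻¹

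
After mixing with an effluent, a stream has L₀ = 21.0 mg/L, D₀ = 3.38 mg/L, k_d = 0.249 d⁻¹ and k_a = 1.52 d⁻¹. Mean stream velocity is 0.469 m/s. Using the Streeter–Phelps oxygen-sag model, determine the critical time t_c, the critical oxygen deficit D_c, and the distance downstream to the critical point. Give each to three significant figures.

t_c = [1/(k_a−k_d)] ln[(k_a/k_d)(1 − D₀(k_a−k_d)/(k_d L₀))]
= [1/(1.52−0.249)] ln[(1.52/0.249)(1 − 3.38×1.271/(0.249×21.0))]
= (1/1.271) ln[6.104 × 0.1784] = 0.7868 × ln(1.089) = 0.7868 × 0.08546 = 0.06724 d.
L(t_c) = L₀ e^(−k_d t_c) = 21.0 × 0.9834 = 20.65 mg/L, and at the critical point k_a D_c = k_d L, so D_c = (0.249/1.52) × 20.65 = 3.383 mg/L.
x_c = v t_c = 0.469 m/s × 0.06724 d × 86400 s/d = 2725 m ≈ 2.72 km.

t_c ≈ 0.0672 d; D_c ≈ 3.38 mg/L; x_c ≈ 2.72 km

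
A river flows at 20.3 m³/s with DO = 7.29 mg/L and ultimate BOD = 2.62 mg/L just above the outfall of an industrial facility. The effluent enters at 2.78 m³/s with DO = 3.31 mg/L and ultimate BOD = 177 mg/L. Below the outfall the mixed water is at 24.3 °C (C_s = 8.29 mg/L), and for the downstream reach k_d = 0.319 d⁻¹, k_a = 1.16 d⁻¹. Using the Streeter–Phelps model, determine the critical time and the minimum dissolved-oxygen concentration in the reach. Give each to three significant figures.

t_c ≈ 1.32 d; minimum DO ≈ 4.03 mg/L

Mixed DO = (20.3×7.29 + 2.78×3.31)/(20.3+2.78) = 157.2/23.08 = 6.811 mg/L.
Mixed L₀ = (20.3×2.62 + 2.78×177)/(23.08) = 545.2/23.08 = 23.62 mg/L.
Initial deficit D₀ = C_s − DO₀ = 8.29 − 6.811 = 1.479 mg/L.
t_c = (1/0.8410) ln[(1.16/0.319)(1 − 1.479×0.8410/(0.319×23.62))] = 1.189 × ln(3.036) = 1.321 d.
D_c = (0.319/1.16) × 23.62 × e^(−0.319×1.321) = 0.2750 × 23.62 × 0.6562 = 4.263 mg/L.
Minimum DO = 8.29 − 4.263 = 4.027 mg/L.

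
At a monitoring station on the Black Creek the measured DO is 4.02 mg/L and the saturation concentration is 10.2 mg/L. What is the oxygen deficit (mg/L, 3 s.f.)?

D = C_s − C = 10.2 − 4.02 = 6.18 mg/L.

D ≈ 6.18 mg/L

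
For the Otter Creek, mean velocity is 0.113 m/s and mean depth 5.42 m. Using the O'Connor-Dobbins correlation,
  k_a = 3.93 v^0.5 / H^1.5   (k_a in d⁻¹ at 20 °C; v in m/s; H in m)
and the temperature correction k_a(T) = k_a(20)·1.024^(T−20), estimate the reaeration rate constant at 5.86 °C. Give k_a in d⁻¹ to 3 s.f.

k_a ≈ 0.0749 d⁻¹

k_a(20) = 3.93 × 0.113^0.5 / 5.42^1.5 = 3.93 × 0.3362 / 12.62 = 0.1047 d⁻¹.
k_a(5.86) = 0.1047 × 1.024^(5.86−20) = 0.1047 × 0.7151 = 0.07487 d⁻¹.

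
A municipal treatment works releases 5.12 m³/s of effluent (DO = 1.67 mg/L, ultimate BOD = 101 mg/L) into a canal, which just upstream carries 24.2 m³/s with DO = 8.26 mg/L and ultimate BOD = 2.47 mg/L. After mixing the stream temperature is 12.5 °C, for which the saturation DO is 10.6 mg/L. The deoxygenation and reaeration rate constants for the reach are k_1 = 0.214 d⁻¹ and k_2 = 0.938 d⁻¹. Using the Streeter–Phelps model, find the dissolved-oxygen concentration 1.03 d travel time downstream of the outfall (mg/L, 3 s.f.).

DO ≈ 6.82 mg/L

Mixed DO = (24.2×8.26 + 5.12×1.67)/(24.2+5.12) = 208.4/29.32 = 7.109 mg/L.
Mixed L₀ = (24.2×2.47 + 5.12×101)/(29.32) = 576.9/29.32 = 19.68 mg/L.
Initial deficit D₀ = C_s − DO₀ = 10.6 − 7.109 = 3.491 mg/L.
D(1.03) = [0.214×19.68/(0.938−0.214)](e^(−0.214×1.03) − e^(−0.938×1.03)) + 3.491 e^(−0.938×1.03)
= 5.816 × (0.8022 − 0.3805) + 3.491 × 0.3805 = 3.781 mg/L.
DO = 10.6 − 3.781 = 6.819 mg/L.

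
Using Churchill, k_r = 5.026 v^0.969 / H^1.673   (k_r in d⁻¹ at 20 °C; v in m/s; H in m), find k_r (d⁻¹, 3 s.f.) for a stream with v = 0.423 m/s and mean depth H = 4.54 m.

k_r ≈ 0.174 d⁻¹

k_r = 5.026 × 0.423^0.969 / 4.54^1.673 = 5.026 × 0.4344 / 12.57 = 0.1737 d⁻¹.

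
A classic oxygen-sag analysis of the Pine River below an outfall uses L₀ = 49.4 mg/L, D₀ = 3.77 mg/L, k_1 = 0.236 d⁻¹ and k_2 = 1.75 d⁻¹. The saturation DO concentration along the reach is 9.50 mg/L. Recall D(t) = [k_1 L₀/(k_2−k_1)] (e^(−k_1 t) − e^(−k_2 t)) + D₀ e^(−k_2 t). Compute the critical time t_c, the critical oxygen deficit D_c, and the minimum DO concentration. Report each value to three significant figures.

At the critical point dD/dt = 0, so k_1 L₀ e^(−k_1 t) = k_2 D. Substituting D(t) from the Streeter–Phelps equation and solving for t gives
t_c = ln[(k_2/k_1)(1 − D₀(k_2−k_1)/(k_1 L₀))] / (k_2−k_1).
Here k_2−k_1 = 1.514 d⁻¹ and 1 − D₀(k_2−k_1)/(k_1 L₀) = 1 − 3.77×1.514/(0.236×49.4) = 0.5104, so
t_c = ln(7.415 × 0.5104) / 1.514 = 1.331 / 1.514 = 0.8791 d.
L(t_c) = L₀ e^(−k_1 t_c) = 49.4 × 0.8126 = 40.14 mg/L, and at the critical point k_2 D_c = k_1 L, so D_c = (0.236/1.75) × 40.14 = 5.414 mg/L.
Minimum DO = C_s − D_c = 9.50 − 5.414 = 4.086 mg/L.

t_c ≈ 0.879 d; D_c ≈ 5.41 mg/L; min DO ≈ 4.09 mg/L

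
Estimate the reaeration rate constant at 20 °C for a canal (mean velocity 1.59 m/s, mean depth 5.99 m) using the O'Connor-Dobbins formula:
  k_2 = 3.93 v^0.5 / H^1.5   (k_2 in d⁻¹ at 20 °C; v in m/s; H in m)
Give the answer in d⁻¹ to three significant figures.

k_2 = 3.93 × 1.59^0.5 / 5.99^1.5 = 3.93 × 1.261 / 14.66 = 0.3380 d⁻¹.

k_2 ≈ 0.338 d⁻¹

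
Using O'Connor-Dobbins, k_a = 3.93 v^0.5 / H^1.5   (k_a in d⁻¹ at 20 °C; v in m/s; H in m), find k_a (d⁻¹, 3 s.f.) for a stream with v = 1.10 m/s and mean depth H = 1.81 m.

k_a ≈ 1.69 d⁻¹

k_a = 3.93 × 1.10^0.5 / 1.81^1.5 = 3.93 × 1.049 / 2.435 = 1.693 d⁻¹.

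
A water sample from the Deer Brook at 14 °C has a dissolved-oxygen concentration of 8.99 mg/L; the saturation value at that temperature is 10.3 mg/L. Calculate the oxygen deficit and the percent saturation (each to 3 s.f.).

D = C_s − C = 10.3 − 8.99 = 1.31 mg/L.
% saturation = 8.99/10.3 × 100 = 87.3 %.

D ≈ 1.31 mg/L; 87.3 % saturation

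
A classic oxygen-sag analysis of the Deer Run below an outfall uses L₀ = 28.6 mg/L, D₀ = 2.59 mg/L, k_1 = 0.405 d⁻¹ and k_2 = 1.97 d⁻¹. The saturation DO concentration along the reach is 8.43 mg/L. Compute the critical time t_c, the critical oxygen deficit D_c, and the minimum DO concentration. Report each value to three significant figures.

With k_2/k_1 = 4.864 and 1 − D₀(k_2−k_1)/(k_1 L₀) = 0.6501,
t_c = ln(4.864 × 0.6501) / (1.97 − 0.405) = ln(3.162) / 1.565 = 1.151/1.565 = 0.7356 d.
L(t_c) = L₀ e^(−k_1 t_c) = 28.6 × 0.7424 = 21.23 mg/L, and at the critical point k_2 D_c = k_1 L, so D_c = (0.405/1.97) × 21.23 = 4.365 mg/L.
Minimum DO = C_s − D_c = 8.43 − 4.365 = 4.065 mg/L.

t_c ≈ 0.736 d; D_c ≈ 4.36 mg/L; min DO ≈ 4.07 mg/L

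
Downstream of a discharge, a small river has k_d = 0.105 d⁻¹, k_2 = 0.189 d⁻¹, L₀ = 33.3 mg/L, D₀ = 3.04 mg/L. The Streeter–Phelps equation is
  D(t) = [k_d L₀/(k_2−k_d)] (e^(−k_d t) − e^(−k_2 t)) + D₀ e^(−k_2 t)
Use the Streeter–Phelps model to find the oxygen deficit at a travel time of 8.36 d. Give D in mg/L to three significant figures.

k_d L₀/(k_2−k_d) = 0.105×33.3/(0.189−0.105) = 3.496/0.08400 = 41.62 mg/L.
e^(−k_d t) = e^(−0.105×8.360) = 0.4157; e^(−k_2 t) = e^(−0.189×8.360) = 0.2060.
D = 41.62 × (0.4157 − 0.2060) + 3.04 × 0.2060 = 8.730 + 0.6261 = 9.356 mg/L.

D ≈ 9.36 mg/L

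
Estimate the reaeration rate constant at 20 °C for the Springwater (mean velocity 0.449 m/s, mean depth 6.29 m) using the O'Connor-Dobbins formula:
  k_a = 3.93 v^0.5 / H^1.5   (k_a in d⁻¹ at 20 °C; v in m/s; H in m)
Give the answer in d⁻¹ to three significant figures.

k_a = 3.93 × 0.449^0.5 / 6.29^1.5 = 3.93 × 0.6701 / 15.78 = 0.1669 d⁻¹.

k_a ≈ 0.167 d⁻¹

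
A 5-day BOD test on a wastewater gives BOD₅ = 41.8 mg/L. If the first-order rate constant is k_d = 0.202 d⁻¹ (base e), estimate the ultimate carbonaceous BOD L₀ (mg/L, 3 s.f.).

L₀ ≈ 65.7 mg/L

BOD₅ = L₀(1 − e^(−5k_d)) ⇒ L₀ = BOD₅ / (1 − e^(−5×0.202))
= 41.8 / (1 − 0.3642) = 41.8 / 0.6358 = 65.75 mg/L.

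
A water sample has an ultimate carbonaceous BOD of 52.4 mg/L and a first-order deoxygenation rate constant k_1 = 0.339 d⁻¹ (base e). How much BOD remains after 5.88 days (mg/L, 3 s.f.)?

L_t = L₀ e^(−k_1 t) = 52.4 × e^(−0.339×5.88) = 52.4 × 0.1362 = 7.139 mg/L.

L ≈ 7.14 mg/L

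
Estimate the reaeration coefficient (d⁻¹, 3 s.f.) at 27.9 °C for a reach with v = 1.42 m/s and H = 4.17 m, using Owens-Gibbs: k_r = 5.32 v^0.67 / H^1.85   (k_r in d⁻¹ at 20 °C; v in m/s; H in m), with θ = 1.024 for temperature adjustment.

k_r ≈ 0.578 d⁻¹

k_r(20) = 5.32 × 1.42^0.67 / 4.17^1.85 = 5.32 × 1.265 / 14.04 = 0.4794 d⁻¹.
k_r(27.9) = 0.4794 × 1.024^(27.9−20) = 0.4794 × 1.206 = 0.5782 d⁻¹.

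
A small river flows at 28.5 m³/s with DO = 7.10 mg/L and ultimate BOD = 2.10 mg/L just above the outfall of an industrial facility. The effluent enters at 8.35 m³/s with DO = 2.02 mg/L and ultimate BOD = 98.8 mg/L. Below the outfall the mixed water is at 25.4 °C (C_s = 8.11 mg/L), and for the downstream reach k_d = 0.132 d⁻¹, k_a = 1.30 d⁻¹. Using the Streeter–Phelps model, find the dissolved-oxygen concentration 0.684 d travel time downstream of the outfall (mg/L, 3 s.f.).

Mixed DO = (28.5×7.10 + 8.35×2.02)/(28.5+8.35) = 219.2/36.85 = 5.949 mg/L.
Mixed L₀ = (28.5×2.10 + 8.35×98.8)/(36.85) = 884.8/36.85 = 24.01 mg/L.
Initial deficit D₀ = C_s − DO₀ = 8.11 − 5.949 = 2.161 mg/L.
D(0.684) = [0.132×24.01/(1.30−0.132)](e^(−0.132×0.684) − e^(−1.30×0.684)) + 2.161 e^(−1.30×0.684)
= 2.714 × (0.9137 − 0.4110) + 2.161 × 0.4110 = 2.252 mg/L.
DO = 8.11 − 2.252 = 5.858 mg/L.

DO ≈ 5.86 mg/L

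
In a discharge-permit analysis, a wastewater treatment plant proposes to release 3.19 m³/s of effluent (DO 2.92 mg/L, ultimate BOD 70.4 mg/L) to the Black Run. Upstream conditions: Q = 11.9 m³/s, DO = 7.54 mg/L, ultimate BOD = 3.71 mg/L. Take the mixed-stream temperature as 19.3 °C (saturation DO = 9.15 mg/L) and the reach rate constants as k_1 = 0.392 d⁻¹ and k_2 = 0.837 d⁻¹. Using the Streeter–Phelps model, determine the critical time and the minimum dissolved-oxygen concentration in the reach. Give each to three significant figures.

t_c ≈ 1.30 d; minimum DO ≈ 4.14 mg/L

Mixed DO = (11.9×7.54 + 3.19×2.92)/(11.9+3.19) = 99.04/15.09 = 6.563 mg/L.
Mixed L₀ = (11.9×3.71 + 3.19×70.4)/(15.09) = 268.7/15.09 = 17.81 mg/L.
Initial deficit D₀ = C_s − DO₀ = 9.15 − 6.563 = 2.587 mg/L.
t_c = (1/0.4450) ln[(0.837/0.392)(1 − 2.587×0.4450/(0.392×17.81))] = 2.247 × ln(1.783) = 1.300 d.
D_c = (0.392/0.837) × 17.81 × e^(−0.392×1.300) = 0.4683 × 17.81 × 0.6008 = 5.011 mg/L.
Minimum DO = 9.15 − 5.011 = 4.139 mg/L.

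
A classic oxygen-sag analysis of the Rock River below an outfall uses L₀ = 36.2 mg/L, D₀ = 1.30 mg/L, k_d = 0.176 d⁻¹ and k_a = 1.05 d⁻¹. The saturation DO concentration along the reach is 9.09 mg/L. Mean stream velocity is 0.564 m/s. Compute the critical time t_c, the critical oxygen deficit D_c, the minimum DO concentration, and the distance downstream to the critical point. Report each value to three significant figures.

At the critical point dD/dt = 0, so k_d L₀ e^(−k_d t) = k_a D. Substituting D(t) from the Streeter–Phelps equation and solving for t gives
t_c = ln[(k_a/k_d)(1 − D₀(k_a−k_d)/(k_d L₀))] / (k_a−k_d).
Here k_a−k_d = 0.8740 d⁻¹ and 1 − D₀(k_a−k_d)/(k_d L₀) = 1 − 1.30×0.8740/(0.176×36.2) = 0.8217, so
t_c = ln(5.966 × 0.8217) / 0.8740 = 1.590 / 0.8740 = 1.819 d.
D_c = (k_d/k_a) L₀ e^(−k_d t_c) = (0.176/1.05) × 36.2 × e^(−0.176×1.819) = 0.1676 × 36.2 × 0.7261 = 4.406 mg/L.
Minimum DO = C_s − D_c = 9.09 − 4.406 = 4.684 mg/L.
x_c = v t_c = 0.564 m/s × 1.819 d × 86400 s/d = 88630 m ≈ 88.6 km.

t_c ≈ 1.82 d; D_c ≈ 4.41 mg/L; min DO ≈ 4.68 mg/L; x_c ≈ 88.6 km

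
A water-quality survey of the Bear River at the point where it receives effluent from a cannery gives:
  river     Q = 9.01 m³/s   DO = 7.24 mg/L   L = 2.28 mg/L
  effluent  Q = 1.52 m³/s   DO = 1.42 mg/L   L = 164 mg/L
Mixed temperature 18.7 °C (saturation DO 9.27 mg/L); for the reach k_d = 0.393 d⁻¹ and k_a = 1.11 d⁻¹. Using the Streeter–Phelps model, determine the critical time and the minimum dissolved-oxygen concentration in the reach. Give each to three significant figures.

Mixed DO = (9.01×7.24 + 1.52×1.42)/(9.01+1.52) = 67.39/10.53 = 6.400 mg/L.
Mixed L₀ = (9.01×2.28 + 1.52×164)/(10.53) = 269.8/10.53 = 25.62 mg/L.
Initial deficit D₀ = C_s − DO₀ = 9.27 − 6.400 = 2.870 mg/L.
t_c = (1/0.7170) ln[(1.11/0.393)(1 − 2.870×0.7170/(0.393×25.62))] = 1.395 × ln(2.247) = 1.129 d.
D_c = (0.393/1.11) × 25.62 × e^(−0.393×1.129) = 0.3541 × 25.62 × 0.6416 = 5.821 mg/L.
Minimum DO = 9.27 − 5.821 = 3.449 mg/L.

t_c ≈ 1.13 d; minimum DO ≈ 3.45 mg/L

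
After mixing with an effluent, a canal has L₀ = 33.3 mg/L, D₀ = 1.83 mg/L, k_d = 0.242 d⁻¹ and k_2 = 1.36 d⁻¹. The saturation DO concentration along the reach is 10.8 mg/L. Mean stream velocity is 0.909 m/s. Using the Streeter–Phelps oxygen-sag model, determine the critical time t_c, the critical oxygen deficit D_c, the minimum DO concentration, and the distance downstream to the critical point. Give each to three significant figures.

t_c ≈ 1.28 d; D_c ≈ 4.34 mg/L; min DO ≈ 6.46 mg/L; x_c ≈ 101 km

With k_2/k_d = 5.620 and 1 − D₀(k_2−k_d)/(k_d L₀) = 0.7461,
t_c = ln(5.620 × 0.7461) / (1.36 − 0.242) = ln(4.193) / 1.118 = 1.433/1.118 = 1.282 d.
L(t_c) = L₀ e^(−k_d t_c) = 33.3 × 0.7332 = 24.42 mg/L, and at the critical point k_2 D_c = k_d L, so D_c = (0.242/1.36) × 24.42 = 4.345 mg/L.
Minimum DO = C_s − D_c = 10.8 − 4.345 = 6.455 mg/L.
x_c = v t_c = 0.909 m/s × 1.282 d × 86400 s/d = 100700 m ≈ 101 km.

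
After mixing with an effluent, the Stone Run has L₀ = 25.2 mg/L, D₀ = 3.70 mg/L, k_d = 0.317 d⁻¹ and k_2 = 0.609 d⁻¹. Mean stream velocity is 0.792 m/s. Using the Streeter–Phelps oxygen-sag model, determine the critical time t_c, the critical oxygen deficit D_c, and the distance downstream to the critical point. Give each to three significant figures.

t_c = [1/(k_2−k_d)] ln[(k_2/k_d)(1 − D₀(k_2−k_d)/(k_d L₀))]
= [1/(0.609−0.317)] ln[(0.609/0.317)(1 − 3.70×0.2920/(0.317×25.2))]
= (1/0.2920) ln[1.921 × 0.8648] = 3.425 × ln(1.661) = 3.425 × 0.5076 = 1.738 d.
D_c = (k_d/k_2) L₀ e^(−k_d t_c) = (0.317/0.609) × 25.2 × e^(−0.317×1.738) = 0.5205 × 25.2 × 0.5763 = 7.560 mg/L.
x_c = v t_c = 0.792 m/s × 1.738 d × 86400 s/d = 119000 m ≈ 119 km.

t_c ≈ 1.74 d; D_c ≈ 7.56 mg/L; x_c ≈ 119 km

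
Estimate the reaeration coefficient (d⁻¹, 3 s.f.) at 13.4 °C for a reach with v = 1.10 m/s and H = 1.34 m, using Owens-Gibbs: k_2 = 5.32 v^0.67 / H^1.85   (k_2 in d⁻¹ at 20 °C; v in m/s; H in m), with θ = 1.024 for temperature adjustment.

k_2 ≈ 2.82 d⁻¹

k_2(20) = 5.32 × 1.10^0.67 / 1.34^1.85 = 5.32 × 1.066 / 1.718 = 3.300 d⁻¹.
k_2(13.4) = 3.300 × 1.024^(13.4−20) = 3.300 × 0.8551 = 2.822 d⁻¹.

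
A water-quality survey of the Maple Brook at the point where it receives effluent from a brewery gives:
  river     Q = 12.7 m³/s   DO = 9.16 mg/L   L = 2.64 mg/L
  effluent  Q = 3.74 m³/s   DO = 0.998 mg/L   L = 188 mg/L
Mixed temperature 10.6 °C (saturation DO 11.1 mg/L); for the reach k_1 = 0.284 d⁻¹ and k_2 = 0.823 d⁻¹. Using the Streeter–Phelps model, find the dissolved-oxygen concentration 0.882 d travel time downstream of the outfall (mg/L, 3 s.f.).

Mixed DO = (12.7×9.16 + 3.74×0.998)/(12.7+3.74) = 120.1/16.44 = 7.303 mg/L.
Mixed L₀ = (12.7×2.64 + 3.74×188)/(16.44) = 736.6/16.44 = 44.81 mg/L.
Initial deficit D₀ = C_s − DO₀ = 11.1 − 7.303 = 3.797 mg/L.
D(0.882) = [0.284×44.81/(0.823−0.284)](e^(−0.284×0.882) − e^(−0.823×0.882)) + 3.797 e^(−0.823×0.882)
= 23.61 × (0.7784 − 0.4839) + 3.797 × 0.4839 = 8.791 mg/L.
DO = 11.1 − 8.791 = 2.309 mg/L.

DO ≈ 2.31 mg/L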